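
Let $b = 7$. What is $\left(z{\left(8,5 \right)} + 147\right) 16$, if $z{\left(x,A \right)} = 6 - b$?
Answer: $2336$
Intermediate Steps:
$z{\left(x,A \right)} = -1$ ($z{\left(x,A \right)} = 6 - 7 = -1$)
$\left(z{\left(8,5 \right)} + 147\right) 16 = \left(-1 + 147\right) 16 = 146 \cdot 16 = 2336$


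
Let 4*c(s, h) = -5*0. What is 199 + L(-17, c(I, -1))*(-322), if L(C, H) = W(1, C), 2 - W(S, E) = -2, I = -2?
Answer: -1089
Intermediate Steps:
W(S, E) = 4 (W(S, E) = 2 - 1*(-2) = 2 + 2 = 4)
c(s, h) = 0 (c(s, h) = (-5*0)/4 = (1/4)*0 = 0)
L(C, H) = 4
199 + L(-17, c(I, -1))*(-322) = 199 + 4*(-322) = 199 - 1288 = -1089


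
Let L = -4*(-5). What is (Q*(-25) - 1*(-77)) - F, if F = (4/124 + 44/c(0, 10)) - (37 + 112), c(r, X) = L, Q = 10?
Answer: -4066/155 ≈ -26.232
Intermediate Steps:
L = 20
c(r, X) = 20
F = -22749/155 (F = (4/124 + 44/20) - (37 + 112) = (4*(1/124) + 44*(1/20)) - 1*149 = (1/31 + 11/5) - 149 = 346/155 - 149 = -22749/155 ≈ -146.77)
(Q*(-25) - 1*(-77)) - F = (10*(-25) - 1*(-77)) - 1*(-22749/155) = (-250 + 77) + 22749/155 = -173 + 22749/155 = -4066/155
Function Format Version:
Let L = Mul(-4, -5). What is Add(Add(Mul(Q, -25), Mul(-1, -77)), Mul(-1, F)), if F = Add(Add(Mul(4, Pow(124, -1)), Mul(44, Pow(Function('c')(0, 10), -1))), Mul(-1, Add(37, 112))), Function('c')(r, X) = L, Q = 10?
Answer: Rational(-4066, 155) ≈ -26.232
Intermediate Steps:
L = 20
Function('c')(r, X) = 20
F = Rational(-22749, 155) (F = Add(Add(Mul(4, Pow(124, -1)), Mul(44, Pow(20, -1))), Mul(-1, Add(37, 112))) = Add(Add(Mul(4, Rational(1, 124)), Mul(44, Rational(1, 20))), Mul(-1, 149)) = Add(Add(Rational(1, 31), Rational(11, 5)), -149) = Add(Rational(346, 155), -149) = Rational(-22749, 155) ≈ -146.77)
Add(Add(Mul(Q, -25), Mul(-1, -77)), Mul(-1, F)) = Add(Add(Mul(10, -25), Mul(-1, -77)), Mul(-1, Rational(-22749, 155))) = Add(Add(-250, 77), Rational(22749, 155)) = Add(-173, Rational(22749, 155)) = Rational(-4066, 155)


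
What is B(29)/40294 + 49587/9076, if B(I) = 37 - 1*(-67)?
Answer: 999501241/182854172 ≈ 5.4661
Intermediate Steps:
B(I) = 104 (B(I) = 37 + 67 = 104)
B(29)/40294 + 49587/9076 = 104/40294 + 49587/9076 = 104*(1/40294) + 49587*(1/9076) = 52/20147 + 49587/9076 = 999501241/182854172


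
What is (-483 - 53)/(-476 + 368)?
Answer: 134/27 ≈ 4.9630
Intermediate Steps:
(-483 - 53)/(-476 + 368) = -536/(-108) = -536*(-1/108) = 134/27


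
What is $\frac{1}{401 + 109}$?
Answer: $\frac{1}{510} \approx 0.0019608$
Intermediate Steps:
$\frac{1}{401 + 109} = \frac{1}{510}$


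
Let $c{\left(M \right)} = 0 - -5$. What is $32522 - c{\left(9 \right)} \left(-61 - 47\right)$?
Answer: $33062$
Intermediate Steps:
$c{\left(M \right)} = 5$ ($c{\left(M \right)} = 0 + 5 = 5$)
$32522 - c{\left(9 \right)} \left(-61 - 47\right) = 32522 - 5 \left(-61 - 47\right) = 32522 - 5 \left(-108\right) = 32522 - -540 = 32522 + 540 = 33062$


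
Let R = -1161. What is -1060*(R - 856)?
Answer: 2138020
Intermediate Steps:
-1060*(R - 856) = -1060*(-1161 - 856) = -1060*(-2017) = 2138020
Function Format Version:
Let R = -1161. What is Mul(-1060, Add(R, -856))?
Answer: 2138020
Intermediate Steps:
Mul(-1060, Add(R, -856)) = Mul(-1060, Add(-1161, -856)) = Mul(-1060, -2017) = 2138020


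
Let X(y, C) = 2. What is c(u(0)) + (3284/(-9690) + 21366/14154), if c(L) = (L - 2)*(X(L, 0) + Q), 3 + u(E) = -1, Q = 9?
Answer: -740957863/11429355 ≈ -64.829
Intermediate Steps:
u(E) = -4 (u(E) = -3 - 1 = -4)
c(L) = -22 + 11*L (c(L) = (L - 2)*(2 + 9) = (-2 + L)*11 = -22 + 11*L)
c(u(0)) + (3284/(-9690) + 21366/14154) = (-22 + 11*(-4)) + (3284/(-9690) + 21366/14154) = (-22 - 44) + (3284*(-1/9690) + 21366*(1/14154)) = -66 + (-1642/4845 + 3561/2359) = -66 + 13379567/11429355 = -740957863/11429355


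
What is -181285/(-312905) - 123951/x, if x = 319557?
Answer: 1276400206/6666065539 ≈ 0.19148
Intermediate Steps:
-181285/(-312905) - 123951/x = -181285/(-312905) - 123951/319557 = -181285*(-1/312905) - 123951*1/319557 = 36257/62581 - 41317/106519 = 1276400206/6666065539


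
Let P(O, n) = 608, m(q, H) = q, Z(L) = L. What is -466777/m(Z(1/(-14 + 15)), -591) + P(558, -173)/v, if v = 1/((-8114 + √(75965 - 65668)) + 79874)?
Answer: 43163303 + 608*√10297 ≈ 4.3225e+7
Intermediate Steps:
v = 1/(71760 + √10297) (v = 1/((-8114 + √10297) + 79874) = 1/(71760 + √10297) ≈ 1.3916e-5)
-466777/m(Z(1/(-14 + 15)), -591) + P(558, -173)/v = -466777/(1/(-14 + 15)) + 608/(71760/5149487303 - √10297/5149487303) = -466777/(1/1) + 608/(71760/5149487303 - √10297/5149487303) = -466777/1 + 608/(71760/5149487303 - √10297/5149487303) = -466777*1 + 608/(71760/5149487303 - √10297/5149487303) = -466777 + 608/(71760/5149487303 - √10297/5149487303)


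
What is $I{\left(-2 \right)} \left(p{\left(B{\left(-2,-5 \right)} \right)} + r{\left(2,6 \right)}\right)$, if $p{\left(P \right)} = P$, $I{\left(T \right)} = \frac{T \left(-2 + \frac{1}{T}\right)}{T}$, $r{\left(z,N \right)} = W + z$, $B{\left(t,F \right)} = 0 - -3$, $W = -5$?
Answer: $0$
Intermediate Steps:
$B{\left(t,F \right)} = 3$ ($B{\left(t,F \right)} = 0 + 3 = 3$)
$r{\left(z,N \right)} = -5 + z$
$I{\left(T \right)} = -2 + \frac{1}{T}$
$I{\left(-2 \right)} \left(p{\left(B{\left(-2,-5 \right)} \right)} + r{\left(2,6 \right)}\right) = \left(-2 + \frac{1}{-2}\right) \left(3 + \left(-5 + 2\right)\right) = \left(-2 - \frac{1}{2}\right) \left(3 - 3\right) = \left(- \frac{5}{2}\right) 0 = 0$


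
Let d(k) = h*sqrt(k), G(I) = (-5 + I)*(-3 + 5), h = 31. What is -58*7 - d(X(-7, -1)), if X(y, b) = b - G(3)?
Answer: -406 - 31*sqrt(3) ≈ -459.69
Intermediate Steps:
G(I) = -10 + 2*I (G(I) = (-5 + I)*2 = -10 + 2*I)
X(y, b) = 4 + b (X(y, b) = b - (-10 + 2*3) = b - (-10 + 6) = b - 1*(-4) = b + 4 = 4 + b)
d(k) = 31*sqrt(k)
-58*7 - d(X(-7, -1)) = -58*7 - 31*sqrt(4 - 1) = -406 - 31*sqrt(3)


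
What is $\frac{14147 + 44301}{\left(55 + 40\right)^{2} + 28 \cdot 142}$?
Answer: $\frac{58448}{13001} \approx 4.4957$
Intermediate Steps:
$\frac{14147 + 44301}{\left(55 + 40\right)^{2} + 28 \cdot 142} = \frac{58448}{95^{2} + 3976} = \frac{58448}{9025 + 3976} = \frac{58448}{13001}$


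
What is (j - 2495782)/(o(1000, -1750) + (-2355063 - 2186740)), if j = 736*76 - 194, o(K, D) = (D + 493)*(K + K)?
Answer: 2440040/7055803 ≈ 0.34582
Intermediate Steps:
o(K, D) = 2*K*(493 + D) (o(K, D) = (493 + D)*(2*K) = 2*K*(493 + D))
j = 55742 (j = 55936 - 194 = 55742)
(j - 2495782)/(o(1000, -1750) + (-2355063 - 2186740)) = (55742 - 2495782)/(2*1000*(493 - 1750) + (-2355063 - 2186740)) = -2440040/(2*1000*(-1257) - 4541803) = -2440040/(-2514000 - 4541803) = -2440040/(-7055803) = -2440040*(-1/7055803) = 2440040/7055803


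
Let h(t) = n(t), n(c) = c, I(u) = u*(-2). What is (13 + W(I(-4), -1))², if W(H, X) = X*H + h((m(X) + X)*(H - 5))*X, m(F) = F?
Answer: 121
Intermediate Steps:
I(u) = -2*u
h(t) = t
W(H, X) = H*X + 2*X²*(-5 + H) (W(H, X) = X*H + ((X + X)*(H - 5))*X = H*X + ((2*X)*(-5 + H))*X = H*X + (2*X*(-5 + H))*X = H*X + 2*X²*(-5 + H))
(13 + W(I(-4), -1))² = (13 - (-2*(-4) - 10*(-1) + 2*(-2*(-4))*(-1)))² = (13 - (8 + 10 + 2*8*(-1)))² = (13 - (8 + 10 - 16))² = (13 - 1*2)² = (13 - 2)² = 11² = 121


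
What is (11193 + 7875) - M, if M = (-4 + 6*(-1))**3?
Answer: 20068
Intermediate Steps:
M = -1000 (M = (-4 - 6)**3 = (-10)**3 = -1000)
(11193 + 7875) - M = (11193 + 7875) - 1*(-1000) = 19068 + 1000 = 20068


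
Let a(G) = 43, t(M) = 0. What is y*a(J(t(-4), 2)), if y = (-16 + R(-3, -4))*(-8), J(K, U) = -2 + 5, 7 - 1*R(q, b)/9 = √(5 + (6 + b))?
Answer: -16168 + 3096*√7 ≈ -7976.8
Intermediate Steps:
R(q, b) = 63 - 9*√(11 + b) (R(q, b) = 63 - 9*√(5 + (6 + b)) = 63 - 9*√(11 + b))
J(K, U) = 3
y = -376 + 72*√7 (y = (-16 + (63 - 9*√(11 - 4)))*(-8) = (-16 + (63 - 9*√7))*(-8) = (47 - 9*√7)*(-8) = -376 + 72*√7 ≈ -185.51)
y*a(J(t(-4), 2)) = (-376 + 72*√7)*43 = -16168 + 3096*√7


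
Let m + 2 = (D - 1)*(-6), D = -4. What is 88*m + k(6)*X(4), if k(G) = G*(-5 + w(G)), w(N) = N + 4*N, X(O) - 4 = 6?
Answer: 3964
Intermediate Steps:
X(O) = 10 (X(O) = 4 + 6 = 10)
w(N) = 5*N
m = 28 (m = -2 + (-4 - 1)*(-6) = -2 - 5*(-6) = -2 + 30 = 28)
k(G) = G*(-5 + 5*G)
88*m + k(6)*X(4) = 88*28 + (5*6*(-1 + 6))*10 = 2464 + (5*6*5)*10 = 2464 + 150*10 = 2464 + 1500 = 3964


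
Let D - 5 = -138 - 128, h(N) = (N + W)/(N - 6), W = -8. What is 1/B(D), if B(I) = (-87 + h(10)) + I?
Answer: -2/695 ≈ -0.0028777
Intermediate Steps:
h(N) = (-8 + N)/(-6 + N) (h(N) = (N - 8)/(N - 6) = (-8 + N)/(-6 + N))
D = -261 (D = 5 + (-138 - 128) = 5 - 266 = -261)
B(I) = -173/2 + I (B(I) = (-87 + (-8 + 10)/(-6 + 10)) + I = (-87 + 2/4) + I = (-87 + (1/4)*2) + I = (-87 + 1/2) + I = -173/2 + I)
1/B(D) = 1/(-173/2 - 261) = 1/(-695/2) = -2/695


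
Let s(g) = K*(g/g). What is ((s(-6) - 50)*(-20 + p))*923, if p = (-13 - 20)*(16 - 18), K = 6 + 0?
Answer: -1868152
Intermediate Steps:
K = 6
p = 66 (p = -33*(-2) = 66)
s(g) = 6 (s(g) = 6*(g/g) = 6*1 = 6)
((s(-6) - 50)*(-20 + p))*923 = ((6 - 50)*(-20 + 66))*923 = -44*46*923 = -2024*923 = -1868152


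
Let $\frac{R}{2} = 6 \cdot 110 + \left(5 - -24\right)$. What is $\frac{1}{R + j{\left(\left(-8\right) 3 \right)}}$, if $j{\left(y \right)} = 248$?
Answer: $\frac{1}{1626} \approx 0.00061501$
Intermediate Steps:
$R = 1378$ ($R = 2 \left(6 \cdot 110 + \left(5 - -24\right)\right) = 2 \left(660 + \left(5 + 24\right)\right) = 2 \left(660 + 29\right) = 2 \cdot 689 = 1378$)
$\frac{1}{R + j{\left(\left(-8\right) 3 \right)}} = \frac{1}{1378 + 248} = \frac{1}{1626}$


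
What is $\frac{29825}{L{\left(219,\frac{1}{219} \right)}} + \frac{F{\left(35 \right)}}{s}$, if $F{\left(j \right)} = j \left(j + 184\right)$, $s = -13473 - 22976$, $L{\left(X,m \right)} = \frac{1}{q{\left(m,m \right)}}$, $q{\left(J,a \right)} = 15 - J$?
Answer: $\frac{510000937295}{1140333} \approx 4.4724 \cdot 10^{5}$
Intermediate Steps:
$L{\left(X,m \right)} = \frac{1}{15 - m}$
$s = -36449$ ($s = -13473 - 22976 = -36449$)
$F{\left(j \right)} = j \left(184 + j\right)$
$\frac{29825}{L{\left(219,\frac{1}{219} \right)}} + \frac{F{\left(35 \right)}}{s} = \frac{29825}{\left(-1\right) \frac{1}{-15 + \frac{1}{219}}} + \frac{35 \left(184 + 35\right)}{-36449} = \frac{29825}{\left(-1\right) \frac{1}{-15 + \frac{1}{219}}} + 35 \cdot 219 \left(- \frac{1}{36449}\right) = \frac{29825}{\left(-1\right) \frac{1}{- \frac{3284}{219}}} + 7665 \left(- \frac{1}{36449}\right) = \frac{29825}{\left(-1\right) \left(- \frac{219}{3284}\right)} - \frac{1095}{5207} = \frac{29825}{\frac{219}{3284}} - \frac{1095}{5207} = 29825 \cdot \frac{3284}{219} - \frac{1095}{5207} = \frac{97945300}{219} - \frac{1095}{5207} = \frac{510000937295}{1140333}$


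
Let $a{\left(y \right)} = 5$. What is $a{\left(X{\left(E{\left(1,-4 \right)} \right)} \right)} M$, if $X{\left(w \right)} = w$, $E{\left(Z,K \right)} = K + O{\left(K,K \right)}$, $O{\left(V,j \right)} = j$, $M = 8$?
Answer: $40$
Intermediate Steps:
$E{\left(Z,K \right)} = 2 K$ ($E{\left(Z,K \right)} = K + K = 2 K$)
$a{\left(X{\left(E{\left(1,-4 \right)} \right)} \right)} M = 5 \cdot 8 = 40$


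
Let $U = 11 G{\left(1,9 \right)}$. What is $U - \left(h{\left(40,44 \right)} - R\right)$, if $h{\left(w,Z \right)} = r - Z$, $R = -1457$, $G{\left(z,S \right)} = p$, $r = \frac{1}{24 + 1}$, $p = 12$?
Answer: $- \frac{32026}{25} \approx -1281.0$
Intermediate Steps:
$r = \frac{1}{25} \approx 0.04$
$G{\left(z,S \right)} = 12$
$h{\left(w,Z \right)} = \frac{1}{25} - Z$
$U = 132$ ($U = 11 \cdot 12 = 132$)
$U - \left(h{\left(40,44 \right)} - R\right) = 132 - \left(\left(\frac{1}{25} - 44\right) - -1457\right) = 132 - \left(\left(\frac{1}{25} - 44\right) + 1457\right) = 132 - \left(- \frac{1099}{25} + 1457\right) = 132 - \frac{35326}{25} = - \frac{32026}{25}$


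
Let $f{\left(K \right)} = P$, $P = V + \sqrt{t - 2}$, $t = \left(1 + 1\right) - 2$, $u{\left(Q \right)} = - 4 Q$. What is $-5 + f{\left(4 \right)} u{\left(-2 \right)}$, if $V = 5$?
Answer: $35 + 8 i \sqrt{2} \approx 35.0 + 11.314 i$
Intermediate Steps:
$t = 0$ ($t = 2 - 2 = 0$)
$P = 5 + i \sqrt{2}$ ($P = 5 + \sqrt{0 - 2} = 5 + \sqrt{-2} = 5 + i \sqrt{2} \approx 5.0 + 1.4142 i$)
$f{\left(K \right)} = 5 + i \sqrt{2}$
$-5 + f{\left(4 \right)} u{\left(-2 \right)} = -5 + \left(5 + i \sqrt{2}\right) \left(\left(-4\right) \left(-2\right)\right) = -5 + \left(5 + i \sqrt{2}\right) 8 = -5 + \left(40 + 8 i \sqrt{2}\right) = 35 + 8 i \sqrt{2}$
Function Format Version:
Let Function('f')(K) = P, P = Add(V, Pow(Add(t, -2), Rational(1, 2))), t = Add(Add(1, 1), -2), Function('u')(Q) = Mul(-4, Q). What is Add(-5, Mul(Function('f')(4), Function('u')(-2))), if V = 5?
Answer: Add(35, Mul(8, I, Pow(2, Rational(1, 2)))) ≈ Add(35.000, Mul(11.314, I))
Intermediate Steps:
t = 0 (t = Add(2, -2) = 0)
P = Add(5, Mul(I, Pow(2, Rational(1, 2)))) (P = Add(5, Pow(Add(0, -2), Rational(1, 2))) = Add(5, Pow(-2, Rational(1, 2))) = Add(5, Mul(I, Pow(2, Rational(1, 2)))) ≈ Add(5.0000, Mul(1.4142, I)))
Function('f')(K) = Add(5, Mul(I, Pow(2, Rational(1, 2))))
Add(-5, Mul(Function('f')(4), Function('u')(-2))) = Add(-5, Mul(Add(5, Mul(I, Pow(2, Rational(1, 2)))), Mul(-4, -2))) = Add(-5, Mul(Add(5, Mul(I, Pow(2, Rational(1, 2)))), 8)) = Add(-5, Add(40, Mul(8, I, Pow(2, Rational(1, 2))))) = Add(35, Mul(8, I, Pow(2, Rational(1, 2))))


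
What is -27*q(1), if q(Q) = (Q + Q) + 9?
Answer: -297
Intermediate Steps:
q(Q) = 9 + 2*Q (q(Q) = 2*Q + 9 = 9 + 2*Q)
-27*q(1) = -27*(9 + 2*1) = -27*(9 + 2) = -27*11 = -297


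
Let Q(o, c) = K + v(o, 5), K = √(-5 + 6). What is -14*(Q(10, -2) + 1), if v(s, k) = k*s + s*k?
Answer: -1428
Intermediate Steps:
v(s, k) = 2*k*s (v(s, k) = k*s + k*s = 2*k*s)
K = 1 (K = √1 = 1)
Q(o, c) = 1 + 10*o (Q(o, c) = 1 + 2*5*o = 1 + 10*o)
-14*(Q(10, -2) + 1) = -14*((1 + 10*10) + 1) = -14*((1 + 100) + 1) = -14*(101 + 1) = -14*102 = -1428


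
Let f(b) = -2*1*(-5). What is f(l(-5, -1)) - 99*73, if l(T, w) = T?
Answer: -7217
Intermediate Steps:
f(b) = 10 (f(b) = -2*(-5) = 10)
f(l(-5, -1)) - 99*73 = 10 - 99*73 = 10 - 7227 = -7217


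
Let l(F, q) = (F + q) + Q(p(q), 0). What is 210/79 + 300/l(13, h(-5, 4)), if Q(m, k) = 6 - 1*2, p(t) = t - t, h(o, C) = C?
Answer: 9370/553 ≈ 16.944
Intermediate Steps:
p(t) = 0
Q(m, k) = 4 (Q(m, k) = 6 - 2 = 4)
l(F, q) = 4 + F + q (l(F, q) = (F + q) + 4 = 4 + F + q)
210/79 + 300/l(13, h(-5, 4)) = 210/79 + 300/(4 + 13 + 4) = 210*(1/79) + 300/21 = 210/79 + 300*(1/21) = 210/79 + 100/7 = 9370/553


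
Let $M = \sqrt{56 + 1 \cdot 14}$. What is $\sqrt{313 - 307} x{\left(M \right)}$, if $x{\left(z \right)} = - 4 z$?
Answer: $- 8 \sqrt{105} \approx -81.976$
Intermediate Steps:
$M = \sqrt{70}$ ($M = \sqrt{56 + 14} = \sqrt{70} \approx 8.3666$)
$\sqrt{313 - 307} x{\left(M \right)} = \sqrt{313 - 307} \left(- 4 \sqrt{70}\right) = \sqrt{6} \left(- 4 \sqrt{70}\right) = - 8 \sqrt{105}$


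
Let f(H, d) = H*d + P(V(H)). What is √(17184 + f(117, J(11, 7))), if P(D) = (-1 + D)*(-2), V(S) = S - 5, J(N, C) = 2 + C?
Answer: √18015 ≈ 134.22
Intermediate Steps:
V(S) = -5 + S
P(D) = 2 - 2*D
f(H, d) = 12 - 2*H + H*d (f(H, d) = H*d + (2 - 2*(-5 + H)) = H*d + (2 + (10 - 2*H)) = H*d + (12 - 2*H) = 12 - 2*H + H*d)
√(17184 + f(117, J(11, 7))) = √(17184 + (12 - 2*117 + 117*(2 + 7))) = √(17184 + (12 - 234 + 117*9)) = √(17184 + (12 - 234 + 1053)) = √(17184 + 831) = √18015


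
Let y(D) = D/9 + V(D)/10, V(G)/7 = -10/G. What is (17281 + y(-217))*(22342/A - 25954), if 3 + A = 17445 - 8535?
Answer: -1112913205010416/2485053 ≈ -4.4784e+8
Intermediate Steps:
A = 8907 (A = -3 + (17445 - 8535) = -3 + 8910 = 8907)
V(G) = -70/G (V(G) = 7*(-10/G) = -70/G)
y(D) = -7/D + D/9 (y(D) = D/9 - 70/D/10 = D*(⅑) - 70/D*(⅒) = D/9 - 7/D = -7/D + D/9)
(17281 + y(-217))*(22342/A - 25954) = (17281 + (-7/(-217) + (⅑)*(-217)))*(22342/8907 - 25954) = (17281 + (-7*(-1/217) - 217/9))*(22342*(1/8907) - 25954) = (17281 + (1/31 - 217/9))*(22342/8907 - 25954) = (17281 - 6718/279)*(-231149936/8907) = (4814681/279)*(-231149936/8907) = -1112913205010416/2485053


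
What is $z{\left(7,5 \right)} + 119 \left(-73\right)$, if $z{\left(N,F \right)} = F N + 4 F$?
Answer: $-8632$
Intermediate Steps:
$z{\left(N,F \right)} = 4 F + F N$
$z{\left(7,5 \right)} + 119 \left(-73\right) = 5 \left(4 + 7\right) + 119 \left(-73\right) = 5 \cdot 11 - 8687 = 55 - 8687 = -8632$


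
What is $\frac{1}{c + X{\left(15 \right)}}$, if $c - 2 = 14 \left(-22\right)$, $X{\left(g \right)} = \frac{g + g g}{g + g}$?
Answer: $- \frac{1}{298} \approx -0.0033557$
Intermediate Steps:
$X{\left(g \right)} = \frac{g + g^{2}}{2 g}$
$c = -306$ ($c = 2 + 14 \left(-22\right) = 2 - 308 = -306$)
$\frac{1}{c + X{\left(15 \right)}} = \frac{1}{-306 + \left(\frac{1}{2} + \frac{1}{2} \cdot 15\right)} = \frac{1}{-306 + \left(\frac{1}{2} + \frac{15}{2}\right)} = \frac{1}{-306 + 8} = \frac{1}{-298} = - \frac{1}{298}$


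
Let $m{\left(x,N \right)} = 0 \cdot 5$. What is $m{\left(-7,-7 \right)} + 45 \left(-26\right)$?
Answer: $-1170$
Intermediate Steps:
$m{\left(x,N \right)} = 0$
$m{\left(-7,-7 \right)} + 45 \left(-26\right) = 0 + 45 \left(-26\right) = 0 - 1170 = -1170$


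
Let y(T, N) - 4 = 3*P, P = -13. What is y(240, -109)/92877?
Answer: -35/92877 ≈ -0.00037684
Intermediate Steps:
y(T, N) = -35 (y(T, N) = 4 + 3*(-13) = 4 - 39 = -35)
y(240, -109)/92877 = -35/92877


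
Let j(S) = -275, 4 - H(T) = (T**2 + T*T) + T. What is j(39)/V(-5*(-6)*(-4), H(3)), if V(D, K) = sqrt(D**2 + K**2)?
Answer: -275*sqrt(14689)/14689 ≈ -2.2690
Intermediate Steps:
H(T) = 4 - T - 2*T**2 (H(T) = 4 - ((T**2 + T*T) + T) = 4 - ((T**2 + T**2) + T) = 4 - (2*T**2 + T) = 4 - (T + 2*T**2) = 4 + (-T - 2*T**2) = 4 - T - 2*T**2)
j(39)/V(-5*(-6)*(-4), H(3)) = -275/sqrt((-5*(-6)*(-4))**2 + (4 - 1*3 - 2*3**2)**2) = -275/sqrt((30*(-4))**2 + (4 - 3 - 2*9)**2) = -275/sqrt((-120)**2 + (4 - 3 - 18)**2) = -275/sqrt(14400 + (-17)**2) = -275/sqrt(14400 + 289) = -275*sqrt(14689)/14689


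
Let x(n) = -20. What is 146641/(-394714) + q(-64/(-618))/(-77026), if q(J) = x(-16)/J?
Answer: -44875762099/121612962256 ≈ -0.36900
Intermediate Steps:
q(J) = -20/J
146641/(-394714) + q(-64/(-618))/(-77026) = 146641/(-394714) - 20/((-64/(-618)))/(-77026) = 146641*(-1/394714) - 20/((-64*(-1/618)))*(-1/77026) = -146641/394714 - 20/32/309*(-1/77026) = -146641/394714 - 20*309/32*(-1/77026) = -146641/394714 - 1545/8*(-1/77026) = -146641/394714 + 1545/616208 = -44875762099/121612962256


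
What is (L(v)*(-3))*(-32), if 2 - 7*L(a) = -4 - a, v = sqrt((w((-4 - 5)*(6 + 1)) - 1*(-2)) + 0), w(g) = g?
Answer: 576/7 + 96*I*sqrt(61)/7 ≈ 82.286 + 107.11*I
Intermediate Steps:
v = I*sqrt(61) (v = sqrt(((-4 - 5)*(6 + 1) - 1*(-2)) + 0) = sqrt((-9*7 + 2) + 0) = sqrt((-63 + 2) + 0) = sqrt(-61 + 0) = sqrt(-61) = I*sqrt(61) ≈ 7.8102*I)
L(a) = 6/7 + a/7 (L(a) = 2/7 - (-4 - a)/7 = 2/7 + (4/7 + a/7) = 6/7 + a/7)
(L(v)*(-3))*(-32) = ((6/7 + (I*sqrt(61))/7)*(-3))*(-32) = ((6/7 + I*sqrt(61)/7)*(-3))*(-32) = (-18/7 - 3*I*sqrt(61)/7)*(-32) = 576/7 + 96*I*sqrt(61)/7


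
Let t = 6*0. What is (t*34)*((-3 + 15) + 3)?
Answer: 0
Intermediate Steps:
t = 0
(t*34)*((-3 + 15) + 3) = (0*34)*((-3 + 15) + 3) = 0*(12 + 3) = 0*15 = 0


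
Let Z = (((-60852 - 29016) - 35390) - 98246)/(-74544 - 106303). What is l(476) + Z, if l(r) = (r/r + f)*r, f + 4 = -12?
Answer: -1291024076/180847 ≈ -7138.8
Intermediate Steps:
f = -16 (f = -4 - 12 = -16)
Z = 223504/180847 (Z = ((-89868 - 35390) - 98246)/(-180847) = (-125258 - 98246)*(-1/180847) = -223504*(-1/180847) = 223504/180847 ≈ 1.2359)
l(r) = -15*r (l(r) = (r/r - 16)*r = (1 - 16)*r = -15*r)
l(476) + Z = -15*476 + 223504/180847 = -7140 + 223504/180847 = -1291024076/180847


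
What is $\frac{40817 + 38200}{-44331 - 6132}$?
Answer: $- \frac{26339}{16821} \approx -1.5658$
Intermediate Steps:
$\frac{40817 + 38200}{-44331 - 6132} = \frac{79017}{-50463} = 79017 \left(- \frac{1}{50463}\right) = - \frac{26339}{16821}$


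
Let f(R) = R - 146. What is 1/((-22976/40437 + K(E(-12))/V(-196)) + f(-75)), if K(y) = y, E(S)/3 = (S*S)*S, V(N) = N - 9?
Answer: -8289585/1627082957 ≈ -0.0050948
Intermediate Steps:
V(N) = -9 + N
E(S) = 3*S³ (E(S) = 3*((S*S)*S) = 3*(S²*S) = 3*S³)
f(R) = -146 + R
1/((-22976/40437 + K(E(-12))/V(-196)) + f(-75)) = 1/((-22976/40437 + (3*(-12)³)/(-9 - 196)) + (-146 - 75)) = 1/((-22976*1/40437 + (3*(-1728))/(-205)) - 221) = 1/((-22976/40437 - 5184*(-1/205)) - 221) = 1/((-22976/40437 + 5184/205) - 221) = 1/(204915328/8289585 - 221) = 1/(-1627082957/8289585) = -8289585/1627082957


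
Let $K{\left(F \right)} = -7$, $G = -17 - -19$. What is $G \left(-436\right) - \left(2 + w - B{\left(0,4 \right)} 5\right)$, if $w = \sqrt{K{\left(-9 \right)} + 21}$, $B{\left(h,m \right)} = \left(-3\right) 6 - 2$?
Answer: $-974 - \sqrt{14} \approx -977.74$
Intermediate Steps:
$B{\left(h,m \right)} = -20$ ($B{\left(h,m \right)} = -18 - 2 = -20$)
$G = 2$ ($G = -17 + 19 = 2$)
$w = \sqrt{14}$ ($w = \sqrt{-7 + 21} = \sqrt{14} \approx 3.7417$)
$G \left(-436\right) - \left(2 + w - B{\left(0,4 \right)} 5\right) = 2 \left(-436\right) - \left(102 + \sqrt{14}\right) = -872 - \left(102 + \sqrt{14}\right) = -974 - \sqrt{14}$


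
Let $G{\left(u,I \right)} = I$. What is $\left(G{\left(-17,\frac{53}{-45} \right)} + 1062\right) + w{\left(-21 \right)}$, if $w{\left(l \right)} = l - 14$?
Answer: $\frac{46162}{45} \approx 1025.8$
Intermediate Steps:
$w{\left(l \right)} = -14 + l$ ($w{\left(l \right)} = l - 14 = -14 + l$)
$\left(G{\left(-17,\frac{53}{-45} \right)} + 1062\right) + w{\left(-21 \right)} = \left(\frac{53}{-45} + 1062\right) - 35 = \left(53 \left(- \frac{1}{45}\right) + 1062\right) - 35 = \left(- \frac{53}{45} + 1062\right) - 35 = \frac{47737}{45} - 35 = \frac{46162}{45}$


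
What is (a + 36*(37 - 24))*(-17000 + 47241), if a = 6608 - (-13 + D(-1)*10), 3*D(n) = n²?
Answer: 642832937/3 ≈ 2.1428e+8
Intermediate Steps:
D(n) = n²/3
a = 19853/3 (a = 6608 - (-13 + ((⅓)*(-1)²)*10) = 6608 - (-13 + ((⅓)*1)*10) = 6608 - (-13 + (⅓)*10) = 6608 - (-13 + 10/3) = 6608 - 1*(-29/3) = 6608 + 29/3 = 19853/3 ≈ 6617.7)
(a + 36*(37 - 24))*(-17000 + 47241) = (19853/3 + 36*(37 - 24))*(-17000 + 47241) = (19853/3 + 36*13)*30241 = (19853/3 + 468)*30241 = (21257/3)*30241 = 642832937/3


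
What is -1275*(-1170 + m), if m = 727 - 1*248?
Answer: 881025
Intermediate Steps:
m = 479 (m = 727 - 248 = 479)
-1275*(-1170 + m) = -1275*(-1170 + 479) = -1275*(-691) = 881025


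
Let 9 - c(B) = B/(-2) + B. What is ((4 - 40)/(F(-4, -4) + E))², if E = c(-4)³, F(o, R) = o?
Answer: 1296/1760929 ≈ 0.00073597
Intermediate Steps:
c(B) = 9 - B/2 (c(B) = 9 - (B/(-2) + B) = 9 - (-B/2 + B) = 9 - B/2)
E = 1331 (E = (9 - ½*(-4))³ = (9 + 2)³ = 11³ = 1331)
((4 - 40)/(F(-4, -4) + E))² = ((4 - 40)/(-4 + 1331))² = (-36/1327)² = 1296/1760929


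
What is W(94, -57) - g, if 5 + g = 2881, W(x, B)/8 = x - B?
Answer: -1668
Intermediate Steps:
W(x, B) = -8*B + 8*x (W(x, B) = 8*(x - B) = -8*B + 8*x)
g = 2876 (g = -5 + 2881 = 2876)
W(94, -57) - g = (-8*(-57) + 8*94) - 1*2876 = (456 + 752) - 2876 = 1208 - 2876 = -1668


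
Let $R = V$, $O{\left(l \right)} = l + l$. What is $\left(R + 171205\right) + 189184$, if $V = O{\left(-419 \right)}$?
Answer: $359551$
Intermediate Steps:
$O{\left(l \right)} = 2 l$
$V = -838$ ($V = 2 \left(-419\right) = -838$)
$R = -838$
$\left(R + 171205\right) + 189184 = \left(-838 + 171205\right) + 189184 = 170367 + 189184 = 359551$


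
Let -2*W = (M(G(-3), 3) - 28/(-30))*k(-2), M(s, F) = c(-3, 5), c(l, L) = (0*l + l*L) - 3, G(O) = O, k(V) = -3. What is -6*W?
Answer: 768/5 ≈ 153.60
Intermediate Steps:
c(l, L) = -3 + L*l (c(l, L) = (0 + L*l) - 3 = L*l - 3 = -3 + L*l)
M(s, F) = -18 (M(s, F) = -3 + 5*(-3) = -3 - 15 = -18)
W = -128/5 (W = -(-18 - 28/(-30))*(-3)/2 = -(-18 - 28*(-1/30))*(-3)/2 = -(-18 + 14/15)*(-3)/2 = -(-128)*(-3)/15 = -½*256/5 = -128/5 ≈ -25.600)
-6*W = -6*(-128/5) = 768/5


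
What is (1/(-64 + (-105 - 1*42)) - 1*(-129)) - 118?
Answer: 2320/211 ≈ 10.995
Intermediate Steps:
(1/(-64 + (-105 - 1*42)) - 1*(-129)) - 118 = (1/(-64 + (-105 - 42)) + 129) - 118 = (1/(-64 - 147) + 129) - 118 = (1/(-211) + 129) - 118 = (-1/211 + 129) - 118 = 27218/211 - 118 = 2320/211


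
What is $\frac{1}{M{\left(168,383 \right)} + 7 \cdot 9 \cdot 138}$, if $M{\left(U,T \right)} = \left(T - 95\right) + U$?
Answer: $\frac{1}{9150} \approx 0.00010929$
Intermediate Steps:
$M{\left(U,T \right)} = -95 + T + U$ ($M{\left(U,T \right)} = \left(T - 95\right) + U = \left(-95 + T\right) + U = -95 + T + U$)
$\frac{1}{M{\left(168,383 \right)} + 7 \cdot 9 \cdot 138} = \frac{1}{\left(-95 + 383 + 168\right) + 7 \cdot 9 \cdot 138} = \frac{1}{456 + 7 \cdot 1242} = \frac{1}{456 + 8694} = \frac{1}{9150}$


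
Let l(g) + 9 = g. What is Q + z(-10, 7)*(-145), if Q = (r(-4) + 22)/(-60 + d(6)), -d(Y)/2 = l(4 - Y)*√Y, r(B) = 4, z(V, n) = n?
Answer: -29500/29 - 143*√6/174 ≈ -1019.3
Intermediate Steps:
l(g) = -9 + g
d(Y) = -2*√Y*(-5 - Y) (d(Y) = -2*(-9 + (4 - Y))*√Y = -2*(-5 - Y)*√Y = -2*√Y*(-5 - Y))
Q = 26/(-60 + 22*√6) (Q = (4 + 22)/(-60 + 2*√6*(5 + 6)) = 26/(-60 + 2*√6*11) = 26/(-60 + 22*√6) ≈ -4.2545)
Q + z(-10, 7)*(-145) = (-65/29 - 143*√6/174) + 7*(-145) = (-65/29 - 143*√6/174) - 1015 = -29500/29 - 143*√6/174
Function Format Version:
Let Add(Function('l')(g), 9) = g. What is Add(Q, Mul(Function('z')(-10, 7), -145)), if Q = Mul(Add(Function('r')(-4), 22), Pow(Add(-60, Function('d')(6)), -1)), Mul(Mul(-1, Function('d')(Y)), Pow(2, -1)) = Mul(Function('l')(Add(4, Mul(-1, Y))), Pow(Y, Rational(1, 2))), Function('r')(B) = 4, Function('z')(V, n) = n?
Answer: Add(Rational(-29500, 29), Mul(Rational(-143, 174), Pow(6, Rational(1, 2)))) ≈ -1019.3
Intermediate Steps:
Function('l')(g) = Add(-9, g)
Function('d')(Y) = Mul(-2, Pow(Y, Rational(1, 2)), Add(-5, Mul(-1, Y))) (Function('d')(Y) = Mul(-2, Mul(Add(-9, Add(4, Mul(-1, Y))), Pow(Y, Rational(1, 2)))) = Mul(-2, Mul(Add(-5, Mul(-1, Y)), Pow(Y, Rational(1, 2)))) = Mul(-2, Mul(Pow(Y, Rational(1, 2)), Add(-5, Mul(-1, Y)))) = Mul(-2, Pow(Y, Rational(1, 2)), Add(-5, Mul(-1, Y))))
Q = Mul(26, Pow(Add(-60, Mul(22, Pow(6, Rational(1, 2)))), -1)) (Q = Mul(Add(4, 22), Pow(Add(-60, Mul(2, Pow(6, Rational(1, 2)), Add(5, 6))), -1)) = Mul(26, Pow(Add(-60, Mul(2, Pow(6, Rational(1, 2)), 11)), -1)) = Mul(26, Pow(Add(-60, Mul(22, Pow(6, Rational(1, 2)))), -1)) ≈ -4.2545)
Add(Q, Mul(Function('z')(-10, 7), -145)) = Add(Add(Rational(-65, 29), Mul(Rational(-143, 174), Pow(6, Rational(1, 2)))), Mul(7, -145)) = Add(Add(Rational(-65, 29), Mul(Rational(-143, 174), Pow(6, Rational(1, 2)))), -1015) = Add(Rational(-29500, 29), Mul(Rational(-143, 174), Pow(6, Rational(1, 2))))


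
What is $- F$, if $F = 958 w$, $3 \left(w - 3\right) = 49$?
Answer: $- \frac{55564}{3} \approx -18521.0$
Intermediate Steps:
$w = \frac{58}{3}$ ($w = 3 + \frac{1}{3} \cdot 49 = 3 + \frac{49}{3} = \frac{58}{3} \approx 19.333$)
$F = \frac{55564}{3}$ ($F = 958 \cdot \frac{58}{3} = \frac{55564}{3} \approx 18521.0$)
$- F = \left(-1\right) \frac{55564}{3} = - \frac{55564}{3}$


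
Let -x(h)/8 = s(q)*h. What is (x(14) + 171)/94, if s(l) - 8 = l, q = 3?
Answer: -1061/94 ≈ -11.287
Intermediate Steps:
s(l) = 8 + l
x(h) = -88*h (x(h) = -8*(8 + 3)*h = -88*h)
(x(14) + 171)/94 = (-88*14 + 171)/94 = (-1232 + 171)*(1/94) = -1061*1/94 = -1061/94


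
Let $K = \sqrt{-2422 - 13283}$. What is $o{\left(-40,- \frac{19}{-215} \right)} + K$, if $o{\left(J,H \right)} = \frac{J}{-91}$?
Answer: $\frac{40}{91} + 3 i \sqrt{1745} \approx 0.43956 + 125.32 i$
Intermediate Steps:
$o{\left(J,H \right)} = - \frac{J}{91}$ ($o{\left(J,H \right)} = J \left(- \frac{1}{91}\right) = - \frac{J}{91}$)
$K = 3 i \sqrt{1745}$ ($K = \sqrt{-15705} = 3 i \sqrt{1745} \approx 125.32 i$)
$o{\left(-40,- \frac{19}{-215} \right)} + K = \left(- \frac{1}{91}\right) \left(-40\right) + 3 i \sqrt{1745} = \frac{40}{91} + 3 i \sqrt{1745}$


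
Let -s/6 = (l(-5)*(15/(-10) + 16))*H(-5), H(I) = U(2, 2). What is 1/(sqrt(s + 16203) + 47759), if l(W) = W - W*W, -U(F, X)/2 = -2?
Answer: 47759/2280895438 - sqrt(26643)/2280895438 ≈ 2.0867e-5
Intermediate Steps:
U(F, X) = 4 (U(F, X) = -2*(-2) = 4)
H(I) = 4
l(W) = W - W**2
s = 10440 (s = -6*(-5*(1 - 1*(-5)))*(15/(-10) + 16)*4 = -6*(-5*(1 + 5))*(15*(-1/10) + 16)*4 = -6*(-5*6)*(-3/2 + 16)*4 = -6*(-30*29/2)*4 = -(-2610)*4 = -6*(-1740) = 10440)
1/(sqrt(s + 16203) + 47759) = 1/(sqrt(10440 + 16203) + 47759) = 1/(sqrt(26643) + 47759) = 1/(47759 + sqrt(26643))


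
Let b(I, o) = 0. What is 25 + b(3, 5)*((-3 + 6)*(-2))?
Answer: 25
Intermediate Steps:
25 + b(3, 5)*((-3 + 6)*(-2)) = 25 + 0*((-3 + 6)*(-2)) = 25 + 0*(3*(-2)) = 25 + 0*(-6) = 25 + 0 = 25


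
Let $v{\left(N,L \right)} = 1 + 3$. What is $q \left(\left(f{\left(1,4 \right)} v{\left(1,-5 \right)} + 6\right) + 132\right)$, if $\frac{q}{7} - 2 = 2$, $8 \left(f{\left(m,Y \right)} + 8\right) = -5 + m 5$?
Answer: $2968$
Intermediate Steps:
$v{\left(N,L \right)} = 4$
$f{\left(m,Y \right)} = - \frac{69}{8} + \frac{5 m}{8}$ ($f{\left(m,Y \right)} = -8 + \frac{-5 + m 5}{8} = -8 + \frac{-5 + 5 m}{8} = -8 + \left(- \frac{5}{8} + \frac{5 m}{8}\right) = - \frac{69}{8} + \frac{5 m}{8}$)
$q = 28$ ($q = 14 + 7 \cdot 2 = 14 + 14 = 28$)
$q \left(\left(f{\left(1,4 \right)} v{\left(1,-5 \right)} + 6\right) + 132\right) = 28 \left(\left(\left(- \frac{69}{8} + \frac{5}{8} \cdot 1\right) 4 + 6\right) + 132\right) = 28 \left(\left(\left(- \frac{69}{8} + \frac{5}{8}\right) 4 + 6\right) + 132\right) = 28 \left(\left(\left(-8\right) 4 + 6\right) + 132\right) = 28 \left(\left(-32 + 6\right) + 132\right) = 28 \left(-26 + 132\right) = 28 \cdot 106 = 2968$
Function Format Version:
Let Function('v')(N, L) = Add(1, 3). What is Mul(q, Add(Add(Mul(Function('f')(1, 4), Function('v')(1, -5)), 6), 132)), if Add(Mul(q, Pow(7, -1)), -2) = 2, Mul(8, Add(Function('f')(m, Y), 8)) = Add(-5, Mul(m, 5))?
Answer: 2968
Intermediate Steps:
Function('v')(N, L) = 4
Function('f')(m, Y) = Add(Rational(-69, 8), Mul(Rational(5, 8), m)) (Function('f')(m, Y) = Add(-8, Mul(Rational(1, 8), Add(-5, Mul(m, 5)))) = Add(-8, Mul(Rational(1, 8), Add(-5, Mul(5, m)))) = Add(-8, Add(Rational(-5, 8), Mul(Rational(5, 8), m))) = Add(Rational(-69, 8), Mul(Rational(5, 8), m)))
q = 28 (q = Add(14, Mul(7, 2)) = Add(14, 14) = 28)
Mul(q, Add(Add(Mul(Function('f')(1, 4), Function('v')(1, -5)), 6), 132)) = Mul(28, Add(Add(Mul(Add(Rational(-69, 8), Mul(Rational(5, 8), 1)), 4), 6), 132)) = Mul(28, Add(Add(Mul(Add(Rational(-69, 8), Rational(5, 8)), 4), 6), 132)) = Mul(28, Add(Add(Mul(-8, 4), 6), 132)) = Mul(28, Add(Add(-32, 6), 132)) = Mul(28, Add(-26, 132)) = Mul(28, 106) = 2968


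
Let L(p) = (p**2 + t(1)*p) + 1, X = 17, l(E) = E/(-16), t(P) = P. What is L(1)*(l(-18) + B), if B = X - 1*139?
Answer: -2901/8 ≈ -362.63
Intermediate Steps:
l(E) = -E/16 (l(E) = E*(-1/16) = -E/16)
L(p) = 1 + p + p**2 (L(p) = (p**2 + 1*p) + 1 = (p**2 + p) + 1 = (p + p**2) + 1 = 1 + p + p**2)
B = -122 (B = 17 - 1*139 = 17 - 139 = -122)
L(1)*(l(-18) + B) = (1 + 1 + 1**2)*(-1/16*(-18) - 122) = (1 + 1 + 1)*(9/8 - 122) = 3*(-967/8) = -2901/8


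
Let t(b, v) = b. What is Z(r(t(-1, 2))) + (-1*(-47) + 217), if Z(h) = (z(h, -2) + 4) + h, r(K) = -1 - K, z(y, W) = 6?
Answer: 274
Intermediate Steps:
Z(h) = 10 + h (Z(h) = (6 + 4) + h = 10 + h)
Z(r(t(-1, 2))) + (-1*(-47) + 217) = (10 + (-1 - 1*(-1))) + (-1*(-47) + 217) = (10 + (-1 + 1)) + (47 + 217) = (10 + 0) + 264 = 10 + 264 = 274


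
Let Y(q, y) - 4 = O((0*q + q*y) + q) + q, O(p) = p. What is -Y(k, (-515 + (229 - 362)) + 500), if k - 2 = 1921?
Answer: 280754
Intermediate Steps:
k = 1923 (k = 2 + 1921 = 1923)
Y(q, y) = 4 + 2*q + q*y (Y(q, y) = 4 + (((0*q + q*y) + q) + q) = 4 + (((0 + q*y) + q) + q) = 4 + ((q*y + q) + q) = 4 + ((q + q*y) + q) = 4 + (2*q + q*y) = 4 + 2*q + q*y)
-Y(k, (-515 + (229 - 362)) + 500) = -(4 + 1923 + 1923*(1 + ((-515 + (229 - 362)) + 500))) = -(4 + 1923 + 1923*(1 + ((-515 - 133) + 500))) = -(4 + 1923 + 1923*(1 + (-648 + 500))) = -(4 + 1923 + 1923*(1 - 148)) = -(4 + 1923 + 1923*(-147)) = -(4 + 1923 - 282681) = -1*(-280754) = 280754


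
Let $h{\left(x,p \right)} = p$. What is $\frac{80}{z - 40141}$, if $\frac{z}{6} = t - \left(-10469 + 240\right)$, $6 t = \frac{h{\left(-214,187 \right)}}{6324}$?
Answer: $\frac{29760}{7898687} \approx 0.0037677$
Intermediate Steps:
$t = \frac{11}{2232}$ ($t = \frac{187 \cdot \frac{1}{6324}}{6} = \frac{1}{6} \cdot \frac{11}{372} = \frac{11}{2232} \approx 0.0049283$)
$z = \frac{22831139}{372}$ ($z = 6 \left(\frac{11}{2232} - \left(-10469 + 240\right)\right) = 6 \left(\frac{11}{2232} - -10229\right) = 6 \left(\frac{11}{2232} + 10229\right) = 6 \cdot \frac{22831139}{2232} = \frac{22831139}{372} \approx 61374.0$)
$\frac{80}{z - 40141} = \frac{80}{\frac{22831139}{372} - 40141} = \frac{80}{\frac{7898687}{372}} = 80 \cdot \frac{372}{7898687} = \frac{29760}{7898687}$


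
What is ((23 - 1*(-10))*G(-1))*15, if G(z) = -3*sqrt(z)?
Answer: -1485*I ≈ -1485.0*I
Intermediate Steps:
((23 - 1*(-10))*G(-1))*15 = ((23 - 1*(-10))*(-3*I))*15 = ((23 + 10)*(-3*I))*15 = (33*(-3*I))*15 = -99*I*15 = -1485*I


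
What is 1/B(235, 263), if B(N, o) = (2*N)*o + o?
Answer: 1/123873 ≈ 8.0728e-6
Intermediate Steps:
B(N, o) = o + 2*N*o (B(N, o) = 2*N*o + o = o + 2*N*o)
1/B(235, 263) = 1/(263*(1 + 2*235)) = 1/(263*(1 + 470)) = 1/(263*471) = 1/123873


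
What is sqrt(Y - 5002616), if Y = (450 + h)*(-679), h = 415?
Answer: I*sqrt(5589951) ≈ 2364.3*I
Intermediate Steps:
Y = -587335 (Y = (450 + 415)*(-679) = 865*(-679) = -587335)
sqrt(Y - 5002616) = sqrt(-587335 - 5002616) = sqrt(-5589951) = I*sqrt(5589951)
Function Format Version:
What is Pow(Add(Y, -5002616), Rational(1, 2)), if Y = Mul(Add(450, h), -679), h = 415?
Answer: Mul(I, Pow(5589951, Rational(1, 2))) ≈ Mul(2364.3, I)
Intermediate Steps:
Y = -587335 (Y = Mul(Add(450, 415), -679) = Mul(865, -679) = -587335)
Pow(Add(Y, -5002616), Rational(1, 2)) = Pow(Add(-587335, -5002616), Rational(1, 2)) = Pow(-5589951, Rational(1, 2)) = Mul(I, Pow(5589951, Rational(1, 2)))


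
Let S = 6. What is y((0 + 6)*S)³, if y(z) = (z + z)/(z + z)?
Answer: 1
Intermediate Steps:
y(z) = 1 (y(z) = (2*z)/((2*z)) = (2*z)*(1/(2*z)) = 1)
y((0 + 6)*S)³ = 1³ = 1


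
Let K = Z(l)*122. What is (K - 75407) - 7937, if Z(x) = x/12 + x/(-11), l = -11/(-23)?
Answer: -11501533/138 ≈ -83345.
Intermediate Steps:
l = 11/23 (l = -11*(-1/23) = 11/23 ≈ 0.47826)
Z(x) = -x/132 (Z(x) = x*(1/12) + x*(-1/11) = x/12 - x/11 = -x/132)
K = -61/138 (K = -1/132*11/23*122 = -1/276*122 = -61/138 ≈ -0.44203)
(K - 75407) - 7937 = (-61/138 - 75407) - 7937 = -10406227/138 - 7937 = -11501533/138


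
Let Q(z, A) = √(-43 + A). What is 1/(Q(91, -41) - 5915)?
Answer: -845/4998187 - 2*I*√21/34987309 ≈ -0.00016906 - 2.6196e-7*I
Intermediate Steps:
1/(Q(91, -41) - 5915) = 1/(√(-43 - 41) - 5915) = 1/(√(-84) - 5915) = 1/(2*I*√21 - 5915) = 1/(-5915 + 2*I*√21)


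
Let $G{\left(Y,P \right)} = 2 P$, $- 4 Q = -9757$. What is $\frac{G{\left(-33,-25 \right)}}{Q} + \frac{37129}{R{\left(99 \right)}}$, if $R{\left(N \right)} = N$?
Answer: $\frac{32931623}{87813} \approx 375.02$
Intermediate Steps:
$Q = \frac{9757}{4}$ ($Q = \left(- \frac{1}{4}\right) \left(-9757\right) = \frac{9757}{4} \approx 2439.3$)
$\frac{G{\left(-33,-25 \right)}}{Q} + \frac{37129}{R{\left(99 \right)}} = \frac{2 \left(-25\right)}{\frac{9757}{4}} + \frac{37129}{99} = \left(-50\right) \frac{4}{9757} + 37129 \cdot \frac{1}{99} = - \frac{200}{9757} + \frac{37129}{99} = \frac{32931623}{87813}$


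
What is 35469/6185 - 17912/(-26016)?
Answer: 129193403/20113620 ≈ 6.4232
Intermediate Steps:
35469/6185 - 17912/(-26016) = 35469*(1/6185) - 17912*(-1/26016) = 35469/6185 + 2239/3252 = 129193403/20113620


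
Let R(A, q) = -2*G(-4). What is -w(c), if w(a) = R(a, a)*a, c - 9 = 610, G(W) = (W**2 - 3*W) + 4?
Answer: 39616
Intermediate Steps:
G(W) = 4 + W**2 - 3*W
c = 619 (c = 9 + 610 = 619)
R(A, q) = -64 (R(A, q) = -2*(4 + (-4)**2 - 3*(-4)) = -2*(4 + 16 + 12) = -2*32 = -64)
w(a) = -64*a
-w(c) = -(-64)*619 = -1*(-39616) = 39616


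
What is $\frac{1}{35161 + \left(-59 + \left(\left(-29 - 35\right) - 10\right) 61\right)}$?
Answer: $\frac{1}{30588} \approx 3.2693 \cdot 10^{-5}$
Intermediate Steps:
$\frac{1}{35161 + \left(-59 + \left(\left(-29 - 35\right) - 10\right) 61\right)} = \frac{1}{35161 + \left(-59 + \left(-64 - 10\right) 61\right)} = \frac{1}{35161 - 4573} = \frac{1}{30588}$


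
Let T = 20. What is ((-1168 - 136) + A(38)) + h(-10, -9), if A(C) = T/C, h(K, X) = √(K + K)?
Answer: -24766/19 + 2*I*√5 ≈ -1303.5 + 4.4721*I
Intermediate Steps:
h(K, X) = √2*√K (h(K, X) = √(2*K) = √2*√K)
A(C) = 20/C
((-1168 - 136) + A(38)) + h(-10, -9) = ((-1168 - 136) + 20/38) + √2*√(-10) = (-1304 + 20*(1/38)) + √2*(I*√10) = (-1304 + 10/19) + 2*I*√5 = -24766/19 + 2*I*√5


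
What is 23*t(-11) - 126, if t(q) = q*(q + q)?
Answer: 5440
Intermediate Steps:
t(q) = 2*q² (t(q) = q*(2*q) = 2*q²)
23*t(-11) - 126 = 23*(2*(-11)²) - 126 = 23*(2*121) - 126 = 23*242 - 126 = 5566 - 126 = 5440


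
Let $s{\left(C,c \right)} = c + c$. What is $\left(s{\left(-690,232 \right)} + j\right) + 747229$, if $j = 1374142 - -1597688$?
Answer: $3719523$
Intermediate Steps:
$s{\left(C,c \right)} = 2 c$
$j = 2971830$ ($j = 1374142 + 1597688 = 2971830$)
$\left(s{\left(-690,232 \right)} + j\right) + 747229 = \left(2 \cdot 232 + 2971830\right) + 747229 = \left(464 + 2971830\right) + 747229 = 2972294 + 747229 = 3719523$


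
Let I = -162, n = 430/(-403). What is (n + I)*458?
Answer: -30097928/403 ≈ -74685.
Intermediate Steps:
n = -430/403 (n = 430*(-1/403) = -430/403 ≈ -1.0670)
(n + I)*458 = (-430/403 - 162)*458 = -65716/403*458 = -30097928/403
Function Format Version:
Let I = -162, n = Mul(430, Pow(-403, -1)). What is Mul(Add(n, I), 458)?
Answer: Rational(-30097928, 403) ≈ -74685.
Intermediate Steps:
n = Rational(-430, 403) (n = Mul(430, Rational(-1, 403)) = Rational(-430, 403) ≈ -1.0670)
Mul(Add(n, I), 458) = Mul(Add(Rational(-430, 403), -162), 458) = Mul(Rational(-65716, 403), 458) = Rational(-30097928, 403)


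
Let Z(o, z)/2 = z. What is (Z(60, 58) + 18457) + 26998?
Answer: 45571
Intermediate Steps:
Z(o, z) = 2*z
(Z(60, 58) + 18457) + 26998 = (2*58 + 18457) + 26998 = (116 + 18457) + 26998 = 18573 + 26998 = 45571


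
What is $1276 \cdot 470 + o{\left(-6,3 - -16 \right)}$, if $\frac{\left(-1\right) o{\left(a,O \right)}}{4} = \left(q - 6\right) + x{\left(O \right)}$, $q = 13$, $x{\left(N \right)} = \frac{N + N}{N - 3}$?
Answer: $\frac{1199365}{2} \approx 5.9968 \cdot 10^{5}$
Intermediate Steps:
$x{\left(N \right)} = \frac{2 N}{-3 + N}$
$o{\left(a,O \right)} = -28 - \frac{8 O}{-3 + O}$ ($o{\left(a,O \right)} = - 4 \left(\left(13 - 6\right) + \frac{2 O}{-3 + O}\right) = - 4 \left(7 + \frac{2 O}{-3 + O}\right) = -28 - \frac{8 O}{-3 + O}$)
$1276 \cdot 470 + o{\left(-6,3 - -16 \right)} = 1276 \cdot 470 + \frac{12 \left(7 - 3 \left(3 - -16\right)\right)}{-3 + \left(3 - -16\right)} = 599720 + \frac{12 \left(7 - 3 \left(3 + 16\right)\right)}{-3 + \left(3 + 16\right)} = 599720 + \frac{12 \left(7 - 57\right)}{-3 + 19} = 599720 + \frac{12 \left(7 - 57\right)}{16} = 599720 + 12 \cdot \frac{1}{16} \left(-50\right) = 599720 - \frac{75}{2} = \frac{1199365}{2}$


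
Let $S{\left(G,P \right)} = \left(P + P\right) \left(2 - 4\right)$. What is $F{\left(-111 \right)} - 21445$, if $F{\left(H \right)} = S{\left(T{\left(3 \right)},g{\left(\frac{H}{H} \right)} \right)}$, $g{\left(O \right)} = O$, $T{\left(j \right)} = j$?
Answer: $-21449$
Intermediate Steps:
$S{\left(G,P \right)} = - 4 P$ ($S{\left(G,P \right)} = 2 P \left(-2\right) = - 4 P$)
$F{\left(H \right)} = -4$ ($F{\left(H \right)} = - 4 \frac{H}{H} = \left(-4\right) 1 = -4$)
$F{\left(-111 \right)} - 21445 = -4 - 21445 = -21449$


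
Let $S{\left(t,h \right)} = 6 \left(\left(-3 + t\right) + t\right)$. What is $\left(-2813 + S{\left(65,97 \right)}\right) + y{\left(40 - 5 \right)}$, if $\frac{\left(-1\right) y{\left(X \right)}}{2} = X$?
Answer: $-2121$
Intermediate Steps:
$y{\left(X \right)} = - 2 X$
$S{\left(t,h \right)} = -18 + 12 t$ ($S{\left(t,h \right)} = 6 \left(-3 + 2 t\right) = -18 + 12 t$)
$\left(-2813 + S{\left(65,97 \right)}\right) + y{\left(40 - 5 \right)} = \left(-2813 + \left(-18 + 12 \cdot 65\right)\right) - 2 \left(40 - 5\right) = \left(-2813 + \left(-18 + 780\right)\right) - 70 = \left(-2813 + 762\right) - 70 = -2051 - 70 = -2121$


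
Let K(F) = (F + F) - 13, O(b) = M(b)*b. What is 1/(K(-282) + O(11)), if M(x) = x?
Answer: -1/456 ≈ -0.0021930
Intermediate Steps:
O(b) = b**2 (O(b) = b*b = b**2)
K(F) = -13 + 2*F (K(F) = 2*F - 13 = -13 + 2*F)
1/(K(-282) + O(11)) = 1/((-13 + 2*(-282)) + 11**2) = 1/((-13 - 564) + 121) = 1/(-577 + 121) = 1/(-456) = -1/456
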